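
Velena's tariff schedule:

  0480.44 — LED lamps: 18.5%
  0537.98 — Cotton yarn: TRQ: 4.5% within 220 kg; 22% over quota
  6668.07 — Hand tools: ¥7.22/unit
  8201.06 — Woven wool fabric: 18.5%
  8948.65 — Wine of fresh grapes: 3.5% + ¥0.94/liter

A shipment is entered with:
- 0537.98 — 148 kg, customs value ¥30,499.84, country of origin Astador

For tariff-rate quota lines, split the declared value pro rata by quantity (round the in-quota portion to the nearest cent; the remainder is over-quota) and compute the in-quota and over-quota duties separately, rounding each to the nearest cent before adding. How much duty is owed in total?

Line 1 (0537.98, Astador, 148 kg, ¥30,499.84):
Code 0537.98 is under a tariff-rate quota (threshold 220 kg). Quantity 148 kg is within the quota, so the in-quota rate 4.5% applies to the full value.
Duty = ¥30,499.84 × 4.5% = ¥1,372.49.

¥1,372.49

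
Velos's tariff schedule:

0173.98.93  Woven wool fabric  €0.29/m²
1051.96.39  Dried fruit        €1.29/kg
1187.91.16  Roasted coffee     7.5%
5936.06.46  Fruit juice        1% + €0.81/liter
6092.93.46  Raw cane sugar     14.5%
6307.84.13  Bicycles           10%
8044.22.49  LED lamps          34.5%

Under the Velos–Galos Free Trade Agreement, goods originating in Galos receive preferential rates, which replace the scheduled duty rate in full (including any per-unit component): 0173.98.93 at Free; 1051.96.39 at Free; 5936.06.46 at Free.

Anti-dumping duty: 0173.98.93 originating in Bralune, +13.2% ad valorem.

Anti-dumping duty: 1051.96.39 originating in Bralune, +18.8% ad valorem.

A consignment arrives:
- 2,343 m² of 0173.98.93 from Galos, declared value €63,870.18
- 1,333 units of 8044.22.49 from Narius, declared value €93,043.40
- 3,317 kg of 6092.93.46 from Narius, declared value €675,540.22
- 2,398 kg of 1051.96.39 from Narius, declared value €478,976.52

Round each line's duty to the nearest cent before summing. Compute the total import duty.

€133,146.72

Line 1 (0173.98.93, Galos, 2,343 m², €63,870.18):
Base rate for 0173.98.93 is €0.29/m².
Origin Galos qualifies under the Velos–Galos agreement and 0173.98.93 is covered: preferential rate Free applies instead.
The additional-duty order on 0173.98.93 targets Bralune, not Galos; it does not apply.
Duty = €63,870.18 × 0% = €0.00.
Line 2 (8044.22.49, Narius, 1,333 units, €93,043.40):
Base rate for 8044.22.49 is 34.5%.
Duty = €93,043.40 × 34.5% = €32,099.97.
Line 3 (6092.93.46, Narius, 3,317 kg, €675,540.22):
Base rate for 6092.93.46 is 14.5%.
Duty = €675,540.22 × 14.5% = €97,953.33.
Line 4 (1051.96.39, Narius, 2,398 kg, €478,976.52):
Base rate for 1051.96.39 is €1.29/kg.
1051.96.39 has an FTA preferential rate, but origin Narius is not Galos; base rate stands.
The additional-duty order on 1051.96.39 targets Bralune, not Narius; it does not apply.
Duty = 2,398 × €1.29 = €3,093.42.
Total = €0.00 + €32,099.97 + €97,953.33 + €3,093.42 = €133,146.72.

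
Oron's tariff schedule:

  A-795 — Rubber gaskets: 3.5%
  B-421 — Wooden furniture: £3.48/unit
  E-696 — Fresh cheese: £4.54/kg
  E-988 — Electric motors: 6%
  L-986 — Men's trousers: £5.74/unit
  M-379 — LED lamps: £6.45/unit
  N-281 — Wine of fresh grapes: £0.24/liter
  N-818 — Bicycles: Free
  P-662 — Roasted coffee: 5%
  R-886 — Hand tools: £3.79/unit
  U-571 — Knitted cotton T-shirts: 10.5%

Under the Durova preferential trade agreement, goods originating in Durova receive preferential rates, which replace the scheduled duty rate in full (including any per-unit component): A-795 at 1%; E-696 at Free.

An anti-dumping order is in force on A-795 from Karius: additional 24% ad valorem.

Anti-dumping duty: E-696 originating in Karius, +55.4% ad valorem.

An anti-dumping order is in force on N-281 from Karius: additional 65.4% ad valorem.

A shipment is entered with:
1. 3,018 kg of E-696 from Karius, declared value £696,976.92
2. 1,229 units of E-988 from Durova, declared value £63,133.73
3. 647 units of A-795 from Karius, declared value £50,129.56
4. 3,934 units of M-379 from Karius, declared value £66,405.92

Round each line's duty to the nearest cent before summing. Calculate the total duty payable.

£442,774.88

Line 1 (E-696, Karius, 3,018 kg, £696,976.92):
Base rate for E-696 is £4.54/kg.
E-696 has an FTA preferential rate, but origin Karius is not Durova; base rate stands.
Additional duty on E-696 from Karius: +55.4% ad valorem. Applied ad valorem rate = 55.4%.
Duty = £696,976.92 × 55.4% + 3,018 × £4.54 = £399,826.93.
Line 2 (E-988, Durova, 1,229 units, £63,133.73):
Base rate for E-988 is 6%.
Origin Durova is the FTA partner but E-988 is not on the preference list; base rate stands.
Duty = £63,133.73 × 6% = £3,788.02.
Line 3 (A-795, Karius, 647 units, £50,129.56):
Base rate for A-795 is 3.5%.
A-795 has an FTA preferential rate, but origin Karius is not Durova; base rate stands.
Additional duty on A-795 from Karius: +24%. Applied ad valorem rate: 3.5% + 24% = 27.5%.
Duty = £50,129.56 × 27.5% = £13,785.63.
Line 4 (M-379, Karius, 3,934 units, £66,405.92):
Base rate for M-379 is £6.45/unit.
Duty = 3,934 × £6.45 = £25,374.30.
Total = £399,826.93 + £3,788.02 + £13,785.63 + £25,374.30 = £442,774.88.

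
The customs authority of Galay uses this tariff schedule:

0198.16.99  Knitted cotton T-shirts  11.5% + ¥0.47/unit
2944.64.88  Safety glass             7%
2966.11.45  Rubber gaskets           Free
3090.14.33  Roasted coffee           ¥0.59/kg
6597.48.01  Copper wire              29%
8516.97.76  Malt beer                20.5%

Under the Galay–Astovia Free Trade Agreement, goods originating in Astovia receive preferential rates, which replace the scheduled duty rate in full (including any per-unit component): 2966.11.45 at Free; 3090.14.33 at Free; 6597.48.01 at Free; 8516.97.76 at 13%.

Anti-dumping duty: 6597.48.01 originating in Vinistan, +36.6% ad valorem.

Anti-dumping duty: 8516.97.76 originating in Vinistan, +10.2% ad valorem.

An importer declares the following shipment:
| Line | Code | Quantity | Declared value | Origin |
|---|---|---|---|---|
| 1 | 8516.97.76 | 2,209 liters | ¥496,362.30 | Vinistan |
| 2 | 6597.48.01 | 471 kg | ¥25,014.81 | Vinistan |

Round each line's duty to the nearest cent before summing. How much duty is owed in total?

¥168,792.95

Line 1 (8516.97.76, Vinistan, 2,209 liters, ¥496,362.30):
Base rate for 8516.97.76 is 20.5%.
8516.97.76 has an FTA preferential rate, but origin Vinistan is not Astovia; base rate stands.
Additional duty on 8516.97.76 from Vinistan: +10.2%. Applied ad valorem rate: 20.5% + 10.2% = 30.7%.
Duty = ¥496,362.30 × 30.7% = ¥152,383.23.
Line 2 (6597.48.01, Vinistan, 471 kg, ¥25,014.81):
Base rate for 6597.48.01 is 29%.
6597.48.01 has an FTA preferential rate, but origin Vinistan is not Astovia; base rate stands.
Additional duty on 6597.48.01 from Vinistan: +36.6%. Applied ad valorem rate: 29% + 36.6% = 65.6%.
Duty = ¥25,014.81 × 65.6% = ¥16,409.72.
Total = ¥152,383.23 + ¥16,409.72 = ¥168,792.95.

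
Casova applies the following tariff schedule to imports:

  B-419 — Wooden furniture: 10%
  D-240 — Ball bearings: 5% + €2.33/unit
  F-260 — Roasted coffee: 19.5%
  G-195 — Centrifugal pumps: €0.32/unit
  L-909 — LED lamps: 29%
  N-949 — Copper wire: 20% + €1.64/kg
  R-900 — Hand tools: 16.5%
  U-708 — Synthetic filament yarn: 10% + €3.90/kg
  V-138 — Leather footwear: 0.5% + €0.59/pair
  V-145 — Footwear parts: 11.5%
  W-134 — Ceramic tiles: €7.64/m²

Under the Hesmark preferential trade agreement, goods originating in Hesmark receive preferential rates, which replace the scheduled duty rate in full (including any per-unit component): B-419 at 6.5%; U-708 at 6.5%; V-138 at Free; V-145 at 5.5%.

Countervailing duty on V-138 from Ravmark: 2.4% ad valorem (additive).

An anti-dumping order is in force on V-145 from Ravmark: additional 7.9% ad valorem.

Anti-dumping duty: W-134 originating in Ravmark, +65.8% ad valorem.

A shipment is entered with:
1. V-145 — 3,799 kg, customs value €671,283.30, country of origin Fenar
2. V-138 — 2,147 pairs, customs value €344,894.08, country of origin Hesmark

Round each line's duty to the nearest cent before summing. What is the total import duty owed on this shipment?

€77,197.58

Line 1 (V-145, Fenar, 3,799 kg, €671,283.30):
Base rate for V-145 is 11.5%.
V-145 has an FTA preferential rate, but origin Fenar is not Hesmark; base rate stands.
The additional-duty order on V-145 targets Ravmark, not Fenar; it does not apply.
Duty = €671,283.30 × 11.5% = €77,197.58.
Line 2 (V-138, Hesmark, 2,147 pairs, €344,894.08):
Base rate for V-138 is 0.5% + €0.59/pair.
Origin Hesmark qualifies under the Casova–Hesmark agreement and V-138 is covered: preferential rate Free applies instead.
The additional-duty order on V-138 targets Ravmark, not Hesmark; it does not apply.
Duty = €344,894.08 × 0% = €0.00.
Total = €77,197.58 + €0.00 = €77,197.58.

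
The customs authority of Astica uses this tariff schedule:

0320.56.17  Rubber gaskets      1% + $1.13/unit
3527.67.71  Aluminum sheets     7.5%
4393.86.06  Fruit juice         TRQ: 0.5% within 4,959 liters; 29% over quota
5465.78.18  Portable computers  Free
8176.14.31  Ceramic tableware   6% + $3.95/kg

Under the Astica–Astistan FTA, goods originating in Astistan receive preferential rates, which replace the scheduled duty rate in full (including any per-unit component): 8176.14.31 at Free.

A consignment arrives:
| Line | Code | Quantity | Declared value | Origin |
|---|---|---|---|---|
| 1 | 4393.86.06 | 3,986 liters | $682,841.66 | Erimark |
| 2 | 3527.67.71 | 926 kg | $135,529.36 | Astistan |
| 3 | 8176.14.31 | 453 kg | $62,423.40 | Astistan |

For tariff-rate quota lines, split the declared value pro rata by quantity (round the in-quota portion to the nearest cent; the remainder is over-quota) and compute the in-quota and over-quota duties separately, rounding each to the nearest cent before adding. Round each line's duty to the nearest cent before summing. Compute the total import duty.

$13,578.91

Line 1 (4393.86.06, Erimark, 3,986 liters, $682,841.66):
Code 4393.86.06 is under a tariff-rate quota (threshold 4,959 liters). Quantity 3,986 liters is within the quota, so the in-quota rate 0.5% applies to the full value.
Duty = $682,841.66 × 0.5% = $3,414.21.
Line 2 (3527.67.71, Astistan, 926 kg, $135,529.36):
Base rate for 3527.67.71 is 7.5%.
Origin Astistan is the FTA partner but 3527.67.71 is not on the preference list; base rate stands.
Duty = $135,529.36 × 7.5% = $10,164.70.
Line 3 (8176.14.31, Astistan, 453 kg, $62,423.40):
Base rate for 8176.14.31 is 6% + $3.95/kg.
Origin Astistan qualifies under the Astica–Astistan agreement and 8176.14.31 is covered: preferential rate Free applies instead.
Duty = $62,423.40 × 0% = $0.00.
Total = $3,414.21 + $10,164.70 + $0.00 = $13,578.91.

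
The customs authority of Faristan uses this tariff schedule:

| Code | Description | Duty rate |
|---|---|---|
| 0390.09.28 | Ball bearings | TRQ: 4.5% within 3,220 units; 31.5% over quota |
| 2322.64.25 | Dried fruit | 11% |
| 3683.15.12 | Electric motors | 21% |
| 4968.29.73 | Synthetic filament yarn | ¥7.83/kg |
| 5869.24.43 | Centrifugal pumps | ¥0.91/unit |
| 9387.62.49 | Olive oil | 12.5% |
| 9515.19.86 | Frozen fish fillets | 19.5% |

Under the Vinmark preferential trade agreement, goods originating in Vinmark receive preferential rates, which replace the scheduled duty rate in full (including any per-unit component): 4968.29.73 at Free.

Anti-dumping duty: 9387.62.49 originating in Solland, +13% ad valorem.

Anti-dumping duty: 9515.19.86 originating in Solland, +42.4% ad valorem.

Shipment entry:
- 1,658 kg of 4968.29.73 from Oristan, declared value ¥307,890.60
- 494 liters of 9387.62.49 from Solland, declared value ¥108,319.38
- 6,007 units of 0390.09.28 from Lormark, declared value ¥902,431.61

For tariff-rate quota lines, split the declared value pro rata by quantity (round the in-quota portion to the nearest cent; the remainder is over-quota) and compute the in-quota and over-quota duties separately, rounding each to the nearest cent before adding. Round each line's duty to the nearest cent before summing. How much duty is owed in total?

¥194,259.58

Line 1 (4968.29.73, Oristan, 1,658 kg, ¥307,890.60):
Base rate for 4968.29.73 is ¥7.83/kg.
4968.29.73 has an FTA preferential rate, but origin Oristan is not Vinmark; base rate stands.
Duty = 1,658 × ¥7.83 = ¥12,982.14.
Line 2 (9387.62.49, Solland, 494 liters, ¥108,319.38):
Base rate for 9387.62.49 is 12.5%.
Additional duty on 9387.62.49 from Solland: +13%. Applied ad valorem rate: 12.5% + 13% = 25.5%.
Duty = ¥108,319.38 × 25.5% = ¥27,621.44.
Line 3 (0390.09.28, Lormark, 6,007 units, ¥902,431.61):
Code 0390.09.28 is under a tariff-rate quota (threshold 3,220 units). In-quota: 3,220 units at 4.5%; over-quota: 2,787 units at 31.5%.
Pro-rata value split: in-quota = ¥902,431.61 × 3,220/6,007 = ¥483,740.60; over-quota = ¥902,431.61 − ¥483,740.60 = ¥418,691.01.
In-quota duty = ¥483,740.60 × 4.5% = ¥21,768.33. Over-quota duty = ¥418,691.01 × 31.5% = ¥131,887.67.
Line duty = ¥21,768.33 + ¥131,887.67 = ¥153,656.00.
Total = ¥12,982.14 + ¥27,621.44 + ¥153,656.00 = ¥194,259.58.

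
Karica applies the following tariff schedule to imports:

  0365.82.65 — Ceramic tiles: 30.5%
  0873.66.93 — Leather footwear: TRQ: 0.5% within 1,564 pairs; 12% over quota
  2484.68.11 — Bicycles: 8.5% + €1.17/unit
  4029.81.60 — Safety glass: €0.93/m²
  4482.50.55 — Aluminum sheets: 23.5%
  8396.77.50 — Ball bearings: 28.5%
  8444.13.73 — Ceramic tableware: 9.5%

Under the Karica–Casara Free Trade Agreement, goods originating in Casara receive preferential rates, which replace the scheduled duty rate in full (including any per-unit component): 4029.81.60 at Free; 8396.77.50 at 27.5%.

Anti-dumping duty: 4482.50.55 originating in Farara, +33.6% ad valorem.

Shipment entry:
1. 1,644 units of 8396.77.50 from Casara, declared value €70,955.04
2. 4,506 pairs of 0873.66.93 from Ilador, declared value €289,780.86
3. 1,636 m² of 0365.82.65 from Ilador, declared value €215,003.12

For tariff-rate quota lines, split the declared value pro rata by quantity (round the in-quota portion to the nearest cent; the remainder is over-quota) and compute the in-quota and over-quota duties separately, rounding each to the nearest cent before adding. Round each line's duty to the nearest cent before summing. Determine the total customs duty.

€108,295.49

Line 1 (8396.77.50, Casara, 1,644 units, €70,955.04):
Base rate for 8396.77.50 is 28.5%.
Origin Casara qualifies under the Karica–Casara agreement and 8396.77.50 is covered: preferential rate 27.5% applies instead.
Duty = €70,955.04 × 27.5% = €19,512.64.
Line 2 (0873.66.93, Ilador, 4,506 pairs, €289,780.86):
Code 0873.66.93 is under a tariff-rate quota (threshold 1,564 pairs). In-quota: 1,564 pairs at 0.5%; over-quota: 2,942 pairs at 12%.
Pro-rata value split: in-quota = €289,780.86 × 1,564/4,506 = €100,580.84; over-quota = €289,780.86 − €100,580.84 = €189,200.02.
In-quota duty = €100,580.84 × 0.5% = €502.90. Over-quota duty = €189,200.02 × 12% = €22,704.00.
Line duty = €502.90 + €22,704.00 = €23,206.90.
Line 3 (0365.82.65, Ilador, 1,636 m², €215,003.12):
Base rate for 0365.82.65 is 30.5%.
Duty = €215,003.12 × 30.5% = €65,575.95.
Total = €19,512.64 + €23,206.90 + €65,575.95 = €108,295.49.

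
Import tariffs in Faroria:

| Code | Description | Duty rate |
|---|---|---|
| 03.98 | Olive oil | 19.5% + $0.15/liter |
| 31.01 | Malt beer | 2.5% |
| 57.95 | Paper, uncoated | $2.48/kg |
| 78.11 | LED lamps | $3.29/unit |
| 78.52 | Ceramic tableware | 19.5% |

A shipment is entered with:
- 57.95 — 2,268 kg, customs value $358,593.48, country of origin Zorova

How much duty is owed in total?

$5,624.64

Line 1 (57.95, Zorova, 2,268 kg, $358,593.48):
Base rate for 57.95 is $2.48/kg.
Duty = 2,268 × $2.48 = $5,624.64.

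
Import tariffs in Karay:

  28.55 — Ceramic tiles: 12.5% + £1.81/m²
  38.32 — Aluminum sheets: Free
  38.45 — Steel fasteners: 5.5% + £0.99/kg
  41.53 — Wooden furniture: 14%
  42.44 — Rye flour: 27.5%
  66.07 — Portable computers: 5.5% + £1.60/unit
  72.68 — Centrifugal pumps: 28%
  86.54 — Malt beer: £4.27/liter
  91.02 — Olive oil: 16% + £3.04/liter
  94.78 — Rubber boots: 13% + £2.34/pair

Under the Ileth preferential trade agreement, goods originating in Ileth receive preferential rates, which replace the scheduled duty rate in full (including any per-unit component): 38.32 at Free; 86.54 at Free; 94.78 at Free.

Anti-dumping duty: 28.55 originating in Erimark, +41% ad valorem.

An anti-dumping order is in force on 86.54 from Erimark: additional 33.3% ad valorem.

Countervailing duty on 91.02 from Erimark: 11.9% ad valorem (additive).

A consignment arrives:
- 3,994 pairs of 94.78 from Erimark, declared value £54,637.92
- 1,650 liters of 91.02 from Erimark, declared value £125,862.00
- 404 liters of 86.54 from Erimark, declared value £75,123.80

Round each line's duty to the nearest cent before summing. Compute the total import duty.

£83,321.70

Line 1 (94.78, Erimark, 3,994 pairs, £54,637.92):
Base rate for 94.78 is 13% + £2.34/pair.
94.78 has an FTA preferential rate, but origin Erimark is not Ileth; base rate stands.
Duty = £54,637.92 × 13% + 3,994 × £2.34 = £16,448.89.
Line 2 (91.02, Erimark, 1,650 liters, £125,862.00):
Base rate for 91.02 is 16% + £3.04/liter.
Additional duty on 91.02 from Erimark: +11.9%. Applied ad valorem rate: 16% + 11.9% = 27.9%.
Duty = £125,862.00 × 27.9% + 1,650 × £3.04 = £40,131.50.
Line 3 (86.54, Erimark, 404 liters, £75,123.80):
Base rate for 86.54 is £4.27/liter.
86.54 has an FTA preferential rate, but origin Erimark is not Ileth; base rate stands.
Additional duty on 86.54 from Erimark: +33.3% ad valorem. Applied ad valorem rate = 33.3%.
Duty = £75,123.80 × 33.3% + 404 × £4.27 = £26,741.31.
Total = £16,448.89 + £40,131.50 + £26,741.31 = £83,321.70.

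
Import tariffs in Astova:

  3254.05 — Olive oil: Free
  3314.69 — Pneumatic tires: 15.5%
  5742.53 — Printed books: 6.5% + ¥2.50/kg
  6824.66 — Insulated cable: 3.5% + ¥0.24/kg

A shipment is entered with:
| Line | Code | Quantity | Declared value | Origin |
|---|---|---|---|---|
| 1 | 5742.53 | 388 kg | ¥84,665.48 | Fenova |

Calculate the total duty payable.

¥6,473.26

Line 1 (5742.53, Fenova, 388 kg, ¥84,665.48):
Base rate for 5742.53 is 6.5% + ¥2.50/kg.
Duty = ¥84,665.48 × 6.5% + 388 × ¥2.50 = ¥6,473.26.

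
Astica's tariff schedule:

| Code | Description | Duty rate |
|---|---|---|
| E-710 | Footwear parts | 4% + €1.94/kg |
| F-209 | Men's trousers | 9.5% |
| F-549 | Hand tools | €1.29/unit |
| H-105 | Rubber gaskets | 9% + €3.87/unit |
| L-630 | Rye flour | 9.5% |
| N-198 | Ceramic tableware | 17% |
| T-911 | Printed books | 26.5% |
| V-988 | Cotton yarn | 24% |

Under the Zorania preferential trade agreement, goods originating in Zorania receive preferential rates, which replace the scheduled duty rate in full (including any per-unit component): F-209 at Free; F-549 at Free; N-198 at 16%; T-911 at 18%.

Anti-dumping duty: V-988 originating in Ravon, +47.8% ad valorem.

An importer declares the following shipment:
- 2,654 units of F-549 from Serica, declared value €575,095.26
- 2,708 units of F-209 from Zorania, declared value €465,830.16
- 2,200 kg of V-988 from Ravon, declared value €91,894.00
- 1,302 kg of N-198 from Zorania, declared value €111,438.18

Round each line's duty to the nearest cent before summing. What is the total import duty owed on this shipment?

Line 1 (F-549, Serica, 2,654 units, €575,095.26):
Base rate for F-549 is €1.29/unit.
F-549 has an FTA preferential rate, but origin Serica is not Zorania; base rate stands.
Duty = 2,654 × €1.29 = €3,423.66.
Line 2 (F-209, Zorania, 2,708 units, €465,830.16):
Base rate for F-209 is 9.5%.
Origin Zorania qualifies under the Astica–Zorania agreement and F-209 is covered: preferential rate Free applies instead.
Duty = €465,830.16 × 0% = €0.00.
Line 3 (V-988, Ravon, 2,200 kg, €91,894.00):
Base rate for V-988 is 24%.
Additional duty on V-988 from Ravon: +47.8%. Applied ad valorem rate: 24% + 47.8% = 71.8%.
Duty = €91,894.00 × 71.8% = €65,979.89.
Line 4 (N-198, Zorania, 1,302 kg, €111,438.18):
Base rate for N-198 is 17%.
Origin Zorania qualifies under the Astica–Zorania agreement and N-198 is covered: preferential rate 16% applies instead.
Duty = €111,438.18 × 16% = €17,830.11.
Total = €3,423.66 + €0.00 + €65,979.89 + €17,830.11 = €87,233.66.

€87,233.66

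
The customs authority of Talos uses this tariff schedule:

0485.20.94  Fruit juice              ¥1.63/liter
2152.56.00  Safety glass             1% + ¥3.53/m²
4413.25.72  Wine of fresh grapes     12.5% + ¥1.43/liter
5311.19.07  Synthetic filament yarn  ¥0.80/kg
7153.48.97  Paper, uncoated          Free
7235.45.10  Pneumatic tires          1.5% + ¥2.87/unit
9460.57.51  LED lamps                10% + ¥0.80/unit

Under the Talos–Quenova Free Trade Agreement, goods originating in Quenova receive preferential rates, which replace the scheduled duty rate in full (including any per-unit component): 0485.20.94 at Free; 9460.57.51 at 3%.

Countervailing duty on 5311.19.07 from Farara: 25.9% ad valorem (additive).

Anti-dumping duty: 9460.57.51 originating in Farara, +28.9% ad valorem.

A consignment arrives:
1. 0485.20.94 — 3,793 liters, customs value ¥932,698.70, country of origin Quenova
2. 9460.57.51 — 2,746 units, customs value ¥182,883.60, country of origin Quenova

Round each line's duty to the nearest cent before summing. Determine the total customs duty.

Line 1 (0485.20.94, Quenova, 3,793 liters, ¥932,698.70):
Base rate for 0485.20.94 is ¥1.63/liter.
Origin Quenova qualifies under the Talos–Quenova agreement and 0485.20.94 is covered: preferential rate Free applies instead.
Duty = ¥932,698.70 × 0% = ¥0.00.
Line 2 (9460.57.51, Quenova, 2,746 units, ¥182,883.60):
Base rate for 9460.57.51 is 10% + ¥0.80/unit.
Origin Quenova qualifies under the Talos–Quenova agreement and 9460.57.51 is covered: preferential rate 3% applies instead.
The additional-duty order on 9460.57.51 targets Farara, not Quenova; it does not apply.
Duty = ¥182,883.60 × 3% = ¥5,486.51.
Total = ¥0.00 + ¥5,486.51 = ¥5,486.51.

¥5,486.51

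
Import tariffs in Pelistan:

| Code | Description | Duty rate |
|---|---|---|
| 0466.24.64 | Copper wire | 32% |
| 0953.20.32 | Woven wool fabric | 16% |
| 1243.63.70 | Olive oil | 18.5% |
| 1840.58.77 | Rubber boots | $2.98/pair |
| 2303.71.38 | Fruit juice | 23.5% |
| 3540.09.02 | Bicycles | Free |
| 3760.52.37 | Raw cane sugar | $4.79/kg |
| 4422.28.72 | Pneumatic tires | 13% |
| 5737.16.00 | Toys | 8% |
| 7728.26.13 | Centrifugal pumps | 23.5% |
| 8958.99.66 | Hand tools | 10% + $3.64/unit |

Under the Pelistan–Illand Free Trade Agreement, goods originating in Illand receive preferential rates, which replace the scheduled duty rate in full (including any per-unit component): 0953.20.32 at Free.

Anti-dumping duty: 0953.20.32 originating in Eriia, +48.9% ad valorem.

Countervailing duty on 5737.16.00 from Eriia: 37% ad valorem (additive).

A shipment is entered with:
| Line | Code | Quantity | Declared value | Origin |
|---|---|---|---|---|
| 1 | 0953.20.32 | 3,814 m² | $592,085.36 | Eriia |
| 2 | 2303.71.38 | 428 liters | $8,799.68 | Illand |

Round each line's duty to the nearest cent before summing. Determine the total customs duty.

$386,331.32

Line 1 (0953.20.32, Eriia, 3,814 m², $592,085.36):
Base rate for 0953.20.32 is 16%.
0953.20.32 has an FTA preferential rate, but origin Eriia is not Illand; base rate stands.
Additional duty on 0953.20.32 from Eriia: +48.9%. Applied ad valorem rate: 16% + 48.9% = 64.9%.
Duty = $592,085.36 × 64.9% = $384,263.40.
Line 2 (2303.71.38, Illand, 428 liters, $8,799.68):
Base rate for 2303.71.38 is 23.5%.
Origin Illand is the FTA partner but 2303.71.38 is not on the preference list; base rate stands.
Duty = $8,799.68 × 23.5% = $2,067.92.
Total = $384,263.40 + $2,067.92 = $386,331.32.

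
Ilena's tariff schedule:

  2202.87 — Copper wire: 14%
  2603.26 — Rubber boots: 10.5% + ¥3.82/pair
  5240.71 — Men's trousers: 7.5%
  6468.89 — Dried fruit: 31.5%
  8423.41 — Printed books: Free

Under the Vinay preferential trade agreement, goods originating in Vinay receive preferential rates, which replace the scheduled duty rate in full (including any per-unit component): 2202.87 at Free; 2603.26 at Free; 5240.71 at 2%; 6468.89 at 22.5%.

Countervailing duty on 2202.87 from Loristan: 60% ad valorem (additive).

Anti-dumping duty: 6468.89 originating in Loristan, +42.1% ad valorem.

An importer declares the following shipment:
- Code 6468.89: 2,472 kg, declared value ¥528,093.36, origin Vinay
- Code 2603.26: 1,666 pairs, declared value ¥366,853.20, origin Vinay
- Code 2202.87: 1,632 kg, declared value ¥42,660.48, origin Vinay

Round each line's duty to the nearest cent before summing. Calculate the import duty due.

¥118,821.01

Line 1 (6468.89, Vinay, 2,472 kg, ¥528,093.36):
Base rate for 6468.89 is 31.5%.
Origin Vinay qualifies under the Ilena–Vinay agreement and 6468.89 is covered: preferential rate 22.5% applies instead.
The additional-duty order on 6468.89 targets Loristan, not Vinay; it does not apply.
Duty = ¥528,093.36 × 22.5% = ¥118,821.01.
Line 2 (2603.26, Vinay, 1,666 pairs, ¥366,853.20):
Base rate for 2603.26 is 10.5% + ¥3.82/pair.
Origin Vinay qualifies under the Ilena–Vinay agreement and 2603.26 is covered: preferential rate Free applies instead.
Duty = ¥366,853.20 × 0% = ¥0.00.
Line 3 (2202.87, Vinay, 1,632 kg, ¥42,660.48):
Base rate for 2202.87 is 14%.
Origin Vinay qualifies under the Ilena–Vinay agreement and 2202.87 is covered: preferential rate Free applies instead.
The additional-duty order on 2202.87 targets Loristan, not Vinay; it does not apply.
Duty = ¥42,660.48 × 0% = ¥0.00.
Total = ¥118,821.01 + ¥0.00 + ¥0.00 = ¥118,821.01.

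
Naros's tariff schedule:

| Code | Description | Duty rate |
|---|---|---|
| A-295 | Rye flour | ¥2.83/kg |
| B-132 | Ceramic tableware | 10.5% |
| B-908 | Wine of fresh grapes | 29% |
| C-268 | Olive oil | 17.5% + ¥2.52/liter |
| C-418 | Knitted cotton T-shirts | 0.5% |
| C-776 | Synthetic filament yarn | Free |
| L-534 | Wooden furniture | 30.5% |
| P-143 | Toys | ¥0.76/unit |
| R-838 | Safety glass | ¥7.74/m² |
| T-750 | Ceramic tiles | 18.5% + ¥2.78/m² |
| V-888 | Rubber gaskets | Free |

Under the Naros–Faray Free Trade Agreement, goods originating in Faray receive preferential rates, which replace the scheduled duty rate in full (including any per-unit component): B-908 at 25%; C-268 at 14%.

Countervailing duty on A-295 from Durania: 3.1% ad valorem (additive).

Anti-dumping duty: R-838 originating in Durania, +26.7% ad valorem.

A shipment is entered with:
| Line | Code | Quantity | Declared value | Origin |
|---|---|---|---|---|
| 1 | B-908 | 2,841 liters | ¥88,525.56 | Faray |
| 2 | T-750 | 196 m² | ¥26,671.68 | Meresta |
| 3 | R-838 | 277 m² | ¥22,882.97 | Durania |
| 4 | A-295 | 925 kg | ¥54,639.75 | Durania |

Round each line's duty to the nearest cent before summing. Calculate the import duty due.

Line 1 (B-908, Faray, 2,841 liters, ¥88,525.56):
Base rate for B-908 is 29%.
Origin Faray qualifies under the Naros–Faray agreement and B-908 is covered: preferential rate 25% applies instead.
Duty = ¥88,525.56 × 25% = ¥22,131.39.
Line 2 (T-750, Meresta, 196 m², ¥26,671.68):
Base rate for T-750 is 18.5% + ¥2.78/m².
Duty = ¥26,671.68 × 18.5% + 196 × ¥2.78 = ¥5,479.14.
Line 3 (R-838, Durania, 277 m², ¥22,882.97):
Base rate for R-838 is ¥7.74/m².
Additional duty on R-838 from Durania: +26.7% ad valorem. Applied ad valorem rate = 26.7%.
Duty = ¥22,882.97 × 26.7% + 277 × ¥7.74 = ¥8,253.73.
Line 4 (A-295, Durania, 925 kg, ¥54,639.75):
Base rate for A-295 is ¥2.83/kg.
Additional duty on A-295 from Durania: +3.1% ad valorem. Applied ad valorem rate = 3.1%.
Duty = ¥54,639.75 × 3.1% + 925 × ¥2.83 = ¥4,311.58.
Total = ¥22,131.39 + ¥5,479.14 + ¥8,253.73 + ¥4,311.58 = ¥40,175.84.

¥40,175.84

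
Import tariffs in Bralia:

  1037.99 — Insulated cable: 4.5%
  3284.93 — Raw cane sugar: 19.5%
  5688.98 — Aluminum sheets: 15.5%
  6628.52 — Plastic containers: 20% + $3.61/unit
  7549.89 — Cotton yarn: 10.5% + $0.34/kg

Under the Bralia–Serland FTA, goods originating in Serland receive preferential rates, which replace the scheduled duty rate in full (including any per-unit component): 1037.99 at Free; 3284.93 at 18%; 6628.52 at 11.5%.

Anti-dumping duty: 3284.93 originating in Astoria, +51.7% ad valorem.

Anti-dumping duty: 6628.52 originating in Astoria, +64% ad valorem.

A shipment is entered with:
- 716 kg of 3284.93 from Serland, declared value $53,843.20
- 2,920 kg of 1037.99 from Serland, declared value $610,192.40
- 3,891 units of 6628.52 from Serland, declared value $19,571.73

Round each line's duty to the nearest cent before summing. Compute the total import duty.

$11,942.53

Line 1 (3284.93, Serland, 716 kg, $53,843.20):
Base rate for 3284.93 is 19.5%.
Origin Serland qualifies under the Bralia–Serland agreement and 3284.93 is covered: preferential rate 18% applies instead.
The additional-duty order on 3284.93 targets Astoria, not Serland; it does not apply.
Duty = $53,843.20 × 18% = $9,691.78.
Line 2 (1037.99, Serland, 2,920 kg, $610,192.40):
Base rate for 1037.99 is 4.5%.
Origin Serland qualifies under the Bralia–Serland agreement and 1037.99 is covered: preferential rate Free applies instead.
Duty = $610,192.40 × 0% = $0.00.
Line 3 (6628.52, Serland, 3,891 units, $19,571.73):
Base rate for 6628.52 is 20% + $3.61/unit.
Origin Serland qualifies under the Bralia–Serland agreement and 6628.52 is covered: preferential rate 11.5% applies instead.
The additional-duty order on 6628.52 targets Astoria, not Serland; it does not apply.
Duty = $19,571.73 × 11.5% = $2,250.75.
Total = $9,691.78 + $0.00 + $2,250.75 = $11,942.53.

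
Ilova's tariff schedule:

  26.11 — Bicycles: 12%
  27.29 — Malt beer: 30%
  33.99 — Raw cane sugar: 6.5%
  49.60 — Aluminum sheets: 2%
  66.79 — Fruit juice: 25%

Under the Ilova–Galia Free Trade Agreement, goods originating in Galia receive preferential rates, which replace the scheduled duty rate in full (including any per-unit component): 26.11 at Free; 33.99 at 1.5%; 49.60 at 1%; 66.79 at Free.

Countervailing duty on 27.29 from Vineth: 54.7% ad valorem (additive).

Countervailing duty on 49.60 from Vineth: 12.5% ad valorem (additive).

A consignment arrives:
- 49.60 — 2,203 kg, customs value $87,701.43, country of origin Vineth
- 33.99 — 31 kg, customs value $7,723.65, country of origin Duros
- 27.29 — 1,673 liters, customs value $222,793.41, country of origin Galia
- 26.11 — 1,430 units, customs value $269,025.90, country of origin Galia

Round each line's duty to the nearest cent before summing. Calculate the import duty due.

Line 1 (49.60, Vineth, 2,203 kg, $87,701.43):
Base rate for 49.60 is 2%.
49.60 has an FTA preferential rate, but origin Vineth is not Galia; base rate stands.
Additional duty on 49.60 from Vineth: +12.5%. Applied ad valorem rate: 2% + 12.5% = 14.5%.
Duty = $87,701.43 × 14.5% = $12,716.71.
Line 2 (33.99, Duros, 31 kg, $7,723.65):
Base rate for 33.99 is 6.5%.
33.99 has an FTA preferential rate, but origin Duros is not Galia; base rate stands.
Duty = $7,723.65 × 6.5% = $502.04.
Line 3 (27.29, Galia, 1,673 liters, $222,793.41):
Base rate for 27.29 is 30%.
Origin Galia is the FTA partner but 27.29 is not on the preference list; base rate stands.
The additional-duty order on 27.29 targets Vineth, not Galia; it does not apply.
Duty = $222,793.41 × 30% = $66,838.02.
Line 4 (26.11, Galia, 1,430 units, $269,025.90):
Base rate for 26.11 is 12%.
Origin Galia qualifies under the Ilova–Galia agreement and 26.11 is covered: preferential rate Free applies instead.
Duty = $269,025.90 × 0% = $0.00.
Total = $12,716.71 + $502.04 + $66,838.02 + $0.00 = $80,056.77.

$80,056.77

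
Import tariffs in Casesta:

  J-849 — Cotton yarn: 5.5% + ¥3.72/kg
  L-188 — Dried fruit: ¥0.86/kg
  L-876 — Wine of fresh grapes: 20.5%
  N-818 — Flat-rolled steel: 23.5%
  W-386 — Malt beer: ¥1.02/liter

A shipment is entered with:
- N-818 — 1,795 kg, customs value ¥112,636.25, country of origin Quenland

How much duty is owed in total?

¥26,469.52

Line 1 (N-818, Quenland, 1,795 kg, ¥112,636.25):
Base rate for N-818 is 23.5%.
Duty = ¥112,636.25 × 23.5% = ¥26,469.52.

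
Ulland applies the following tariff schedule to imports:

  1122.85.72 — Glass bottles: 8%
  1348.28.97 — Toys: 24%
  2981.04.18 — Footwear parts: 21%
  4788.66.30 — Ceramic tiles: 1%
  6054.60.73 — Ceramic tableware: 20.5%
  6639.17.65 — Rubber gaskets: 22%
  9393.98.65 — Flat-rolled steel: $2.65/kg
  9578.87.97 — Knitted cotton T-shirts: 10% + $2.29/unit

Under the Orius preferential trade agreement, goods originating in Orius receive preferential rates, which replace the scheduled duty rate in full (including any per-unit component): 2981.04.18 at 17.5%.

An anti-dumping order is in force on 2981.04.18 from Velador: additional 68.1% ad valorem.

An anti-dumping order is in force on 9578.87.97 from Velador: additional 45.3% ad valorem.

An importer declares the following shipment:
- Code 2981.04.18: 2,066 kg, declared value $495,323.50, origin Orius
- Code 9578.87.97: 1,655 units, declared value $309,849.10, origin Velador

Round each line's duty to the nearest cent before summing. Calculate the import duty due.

Line 1 (2981.04.18, Orius, 2,066 kg, $495,323.50):
Base rate for 2981.04.18 is 21%.
Origin Orius qualifies under the Ulland–Orius agreement and 2981.04.18 is covered: preferential rate 17.5% applies instead.
The additional-duty order on 2981.04.18 targets Velador, not Orius; it does not apply.
Duty = $495,323.50 × 17.5% = $86,681.61.
Line 2 (9578.87.97, Velador, 1,655 units, $309,849.10):
Base rate for 9578.87.97 is 10% + $2.29/unit.
Additional duty on 9578.87.97 from Velador: +45.3%. Applied ad valorem rate: 10% + 45.3% = 55.3%.
Duty = $309,849.10 × 55.3% + 1,655 × $2.29 = $175,136.50.
Total = $86,681.61 + $175,136.50 = $261,818.11.

$261,818.11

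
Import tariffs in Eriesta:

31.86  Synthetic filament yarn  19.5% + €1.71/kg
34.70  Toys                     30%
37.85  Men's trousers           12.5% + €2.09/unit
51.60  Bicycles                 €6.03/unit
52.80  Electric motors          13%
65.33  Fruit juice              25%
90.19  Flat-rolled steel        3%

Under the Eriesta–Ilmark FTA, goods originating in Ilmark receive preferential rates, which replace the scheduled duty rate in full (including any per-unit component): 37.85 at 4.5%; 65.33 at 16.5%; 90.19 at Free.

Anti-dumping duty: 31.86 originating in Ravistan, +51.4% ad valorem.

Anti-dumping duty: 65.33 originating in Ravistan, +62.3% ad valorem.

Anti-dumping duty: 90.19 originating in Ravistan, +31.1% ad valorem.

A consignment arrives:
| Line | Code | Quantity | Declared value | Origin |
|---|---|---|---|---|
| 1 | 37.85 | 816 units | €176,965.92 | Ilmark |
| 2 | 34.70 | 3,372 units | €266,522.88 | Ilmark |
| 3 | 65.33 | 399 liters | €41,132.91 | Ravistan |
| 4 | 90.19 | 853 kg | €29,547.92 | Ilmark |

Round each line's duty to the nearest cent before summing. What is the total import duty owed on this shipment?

€123,829.36

Line 1 (37.85, Ilmark, 816 units, €176,965.92):
Base rate for 37.85 is 12.5% + €2.09/unit.
Origin Ilmark qualifies under the Eriesta–Ilmark agreement and 37.85 is covered: preferential rate 4.5% applies instead.
Duty = €176,965.92 × 4.5% = €7,963.47.
Line 2 (34.70, Ilmark, 3,372 units, €266,522.88):
Base rate for 34.70 is 30%.
Origin Ilmark is the FTA partner but 34.70 is not on the preference list; base rate stands.
Duty = €266,522.88 × 30% = €79,956.86.
Line 3 (65.33, Ravistan, 399 liters, €41,132.91):
Base rate for 65.33 is 25%.
65.33 has an FTA preferential rate, but origin Ravistan is not Ilmark; base rate stands.
Additional duty on 65.33 from Ravistan: +62.3%. Applied ad valorem rate: 25% + 62.3% = 87.3%.
Duty = €41,132.91 × 87.3% = €35,909.03.
Line 4 (90.19, Ilmark, 853 kg, €29,547.92):
Base rate for 90.19 is 3%.
Origin Ilmark qualifies under the Eriesta–Ilmark agreement and 90.19 is covered: preferential rate Free applies instead.
The additional-duty order on 90.19 targets Ravistan, not Ilmark; it does not apply.
Duty = €29,547.92 × 0% = €0.00.
Total = €7,963.47 + €79,956.86 + €35,909.03 + €0.00 = €123,829.36.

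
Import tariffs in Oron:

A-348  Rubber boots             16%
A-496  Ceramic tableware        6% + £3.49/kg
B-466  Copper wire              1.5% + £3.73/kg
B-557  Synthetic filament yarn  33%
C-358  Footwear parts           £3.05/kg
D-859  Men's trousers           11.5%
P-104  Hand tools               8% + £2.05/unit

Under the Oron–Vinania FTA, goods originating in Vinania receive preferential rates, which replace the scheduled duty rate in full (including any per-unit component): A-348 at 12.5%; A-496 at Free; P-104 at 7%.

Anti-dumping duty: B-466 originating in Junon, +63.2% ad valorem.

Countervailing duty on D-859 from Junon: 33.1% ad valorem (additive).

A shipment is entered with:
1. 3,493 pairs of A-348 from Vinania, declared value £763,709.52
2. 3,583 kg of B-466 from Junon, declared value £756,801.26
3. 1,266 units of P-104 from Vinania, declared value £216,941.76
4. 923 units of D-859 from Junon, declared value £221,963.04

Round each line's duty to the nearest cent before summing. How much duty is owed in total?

Line 1 (A-348, Vinania, 3,493 pairs, £763,709.52):
Base rate for A-348 is 16%.
Origin Vinania qualifies under the Oron–Vinania agreement and A-348 is covered: preferential rate 12.5% applies instead.
Duty = £763,709.52 × 12.5% = £95,463.69.
Line 2 (B-466, Junon, 3,583 kg, £756,801.26):
Base rate for B-466 is 1.5% + £3.73/kg.
Additional duty on B-466 from Junon: +63.2%. Applied ad valorem rate: 1.5% + 63.2% = 64.7%.
Duty = £756,801.26 × 64.7% + 3,583 × £3.73 = £503,015.01.
Line 3 (P-104, Vinania, 1,266 units, £216,941.76):
Base rate for P-104 is 8% + £2.05/unit.
Origin Vinania qualifies under the Oron–Vinania agreement and P-104 is covered: preferential rate 7% applies instead.
Duty = £216,941.76 × 7% = £15,185.92.
Line 4 (D-859, Junon, 923 units, £221,963.04):
Base rate for D-859 is 11.5%.
Additional duty on D-859 from Junon: +33.1%. Applied ad valorem rate: 11.5% + 33.1% = 44.6%.
Duty = £221,963.04 × 44.6% = £98,995.52.
Total = £95,463.69 + £503,015.01 + £15,185.92 + £98,995.52 = £712,660.14.

£712,660.14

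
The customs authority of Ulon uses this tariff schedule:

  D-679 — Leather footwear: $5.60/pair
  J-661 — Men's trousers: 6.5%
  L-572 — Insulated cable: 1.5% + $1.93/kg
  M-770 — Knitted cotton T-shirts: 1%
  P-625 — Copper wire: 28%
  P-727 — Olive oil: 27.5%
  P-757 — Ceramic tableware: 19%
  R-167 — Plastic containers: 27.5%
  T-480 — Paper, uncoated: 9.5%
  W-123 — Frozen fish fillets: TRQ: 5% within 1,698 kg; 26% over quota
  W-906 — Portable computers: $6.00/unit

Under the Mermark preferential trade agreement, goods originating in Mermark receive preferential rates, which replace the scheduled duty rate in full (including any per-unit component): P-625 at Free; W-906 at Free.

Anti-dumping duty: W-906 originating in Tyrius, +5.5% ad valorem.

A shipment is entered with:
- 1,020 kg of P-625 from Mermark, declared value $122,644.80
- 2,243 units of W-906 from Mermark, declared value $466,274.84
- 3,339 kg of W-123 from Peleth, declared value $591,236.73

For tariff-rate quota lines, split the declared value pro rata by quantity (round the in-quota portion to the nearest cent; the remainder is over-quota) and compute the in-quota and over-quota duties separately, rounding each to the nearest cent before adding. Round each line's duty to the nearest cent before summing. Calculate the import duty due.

$90,581.93

Line 1 (P-625, Mermark, 1,020 kg, $122,644.80):
Base rate for P-625 is 28%.
Origin Mermark qualifies under the Ulon–Mermark agreement and P-625 is covered: preferential rate Free applies instead.
Duty = $122,644.80 × 0% = $0.00.
Line 2 (W-906, Mermark, 2,243 units, $466,274.84):
Base rate for W-906 is $6.00/unit.
Origin Mermark qualifies under the Ulon–Mermark agreement and W-906 is covered: preferential rate Free applies instead.
The additional-duty order on W-906 targets Tyrius, not Mermark; it does not apply.
Duty = $466,274.84 × 0% = $0.00.
Line 3 (W-123, Peleth, 3,339 kg, $591,236.73):
Code W-123 is under a tariff-rate quota (threshold 1,698 kg). In-quota: 1,698 kg at 5%; over-quota: 1,641 kg at 26%.
Pro-rata value split: in-quota = $591,236.73 × 1,698/3,339 = $300,664.86; over-quota = $591,236.73 − $300,664.86 = $290,571.87.
In-quota duty = $300,664.86 × 5% = $15,033.24. Over-quota duty = $290,571.87 × 26% = $75,548.69.
Line duty = $15,033.24 + $75,548.69 = $90,581.93.
Total = $0.00 + $0.00 + $90,581.93 = $90,581.93.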